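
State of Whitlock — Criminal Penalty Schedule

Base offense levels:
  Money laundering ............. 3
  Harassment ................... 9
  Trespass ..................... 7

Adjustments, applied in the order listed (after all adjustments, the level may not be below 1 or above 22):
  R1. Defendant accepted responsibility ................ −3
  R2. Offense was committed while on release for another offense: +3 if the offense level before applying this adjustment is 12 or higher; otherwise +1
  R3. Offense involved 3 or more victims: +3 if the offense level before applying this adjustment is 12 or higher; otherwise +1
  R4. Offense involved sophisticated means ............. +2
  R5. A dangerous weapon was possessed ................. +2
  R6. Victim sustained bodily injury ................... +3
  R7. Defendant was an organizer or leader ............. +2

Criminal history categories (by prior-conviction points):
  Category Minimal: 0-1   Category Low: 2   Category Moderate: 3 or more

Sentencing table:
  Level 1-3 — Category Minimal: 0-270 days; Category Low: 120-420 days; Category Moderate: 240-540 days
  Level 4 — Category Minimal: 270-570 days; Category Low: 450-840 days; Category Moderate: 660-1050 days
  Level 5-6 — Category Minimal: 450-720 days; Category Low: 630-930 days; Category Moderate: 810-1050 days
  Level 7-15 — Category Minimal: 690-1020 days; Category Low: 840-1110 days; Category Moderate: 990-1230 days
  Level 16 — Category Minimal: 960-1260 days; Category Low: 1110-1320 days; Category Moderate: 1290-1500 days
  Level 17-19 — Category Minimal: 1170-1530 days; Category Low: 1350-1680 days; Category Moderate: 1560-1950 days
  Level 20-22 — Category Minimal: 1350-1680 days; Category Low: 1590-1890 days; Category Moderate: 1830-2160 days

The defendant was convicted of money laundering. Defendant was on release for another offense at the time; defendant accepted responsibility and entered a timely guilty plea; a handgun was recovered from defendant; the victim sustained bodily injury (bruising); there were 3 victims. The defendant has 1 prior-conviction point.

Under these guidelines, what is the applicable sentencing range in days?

690-1020 days

Base offense level for money laundering: 3.
R1 applies: 3 − 3 = 0.
R2 applies (level before this adjustment is 0 < 12, so +1): 0 + 1 = 1.
R3 applies (level before this adjustment is 1 < 12, so +1): 1 + 1 = 2.
R4 does not apply.
R5 applies: 2 + 2 = 4.
R6 applies: 4 + 3 = 7.
Final offense level: 7.
Criminal history: 1 prior point → Category Minimal (0-1).
Level 7 falls in the 7-15 band.
Grid: Level 7-15 × Category Minimal = 690-1020 days.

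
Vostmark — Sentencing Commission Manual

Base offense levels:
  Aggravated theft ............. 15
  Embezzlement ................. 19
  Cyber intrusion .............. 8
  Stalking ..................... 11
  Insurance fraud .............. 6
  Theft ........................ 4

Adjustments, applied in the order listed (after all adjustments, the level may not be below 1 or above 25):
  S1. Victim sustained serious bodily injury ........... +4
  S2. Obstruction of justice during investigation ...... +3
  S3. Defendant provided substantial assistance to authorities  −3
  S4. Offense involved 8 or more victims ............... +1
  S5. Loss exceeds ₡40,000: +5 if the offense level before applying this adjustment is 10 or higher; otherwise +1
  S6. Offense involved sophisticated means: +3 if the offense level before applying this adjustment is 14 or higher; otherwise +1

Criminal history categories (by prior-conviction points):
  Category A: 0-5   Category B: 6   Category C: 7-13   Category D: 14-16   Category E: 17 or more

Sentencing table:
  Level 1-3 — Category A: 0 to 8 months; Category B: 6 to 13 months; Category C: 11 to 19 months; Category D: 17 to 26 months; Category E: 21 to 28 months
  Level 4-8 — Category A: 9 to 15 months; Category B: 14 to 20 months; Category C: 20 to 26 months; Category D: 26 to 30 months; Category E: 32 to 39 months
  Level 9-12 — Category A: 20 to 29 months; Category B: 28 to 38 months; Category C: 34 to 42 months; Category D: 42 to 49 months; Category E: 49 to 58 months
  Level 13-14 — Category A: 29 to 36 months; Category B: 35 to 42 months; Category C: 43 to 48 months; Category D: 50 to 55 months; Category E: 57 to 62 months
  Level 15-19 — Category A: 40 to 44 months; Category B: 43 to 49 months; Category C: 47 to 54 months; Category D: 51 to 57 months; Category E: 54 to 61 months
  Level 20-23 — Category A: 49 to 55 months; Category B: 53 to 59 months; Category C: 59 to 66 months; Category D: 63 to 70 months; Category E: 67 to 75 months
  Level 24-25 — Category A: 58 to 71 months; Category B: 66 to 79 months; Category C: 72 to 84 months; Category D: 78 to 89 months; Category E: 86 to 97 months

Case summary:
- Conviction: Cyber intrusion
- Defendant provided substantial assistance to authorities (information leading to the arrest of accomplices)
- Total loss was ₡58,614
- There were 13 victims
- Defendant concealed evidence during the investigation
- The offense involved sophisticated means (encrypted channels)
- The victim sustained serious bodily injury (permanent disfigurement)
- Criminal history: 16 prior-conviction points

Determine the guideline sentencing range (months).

Base offense level for cyber intrusion: 8.
S1 applies: 8 + 4 = 12.
S2 applies: 12 + 3 = 15.
S3 applies: 15 − 3 = 12.
S4 applies: 12 + 1 = 13.
S5 applies (level before this adjustment is 13 ≥ 10, so +5): 13 + 5 = 18.
S6 applies (level before this adjustment is 18 ≥ 14, so +3): 18 + 3 = 21.
Final offense level: 21.
Criminal history: 16 prior points → Category D (14-16).
Level 21 falls in the 20-23 band.
Grid: Level 20-23 × Category D = 63-70 months.

63-70 months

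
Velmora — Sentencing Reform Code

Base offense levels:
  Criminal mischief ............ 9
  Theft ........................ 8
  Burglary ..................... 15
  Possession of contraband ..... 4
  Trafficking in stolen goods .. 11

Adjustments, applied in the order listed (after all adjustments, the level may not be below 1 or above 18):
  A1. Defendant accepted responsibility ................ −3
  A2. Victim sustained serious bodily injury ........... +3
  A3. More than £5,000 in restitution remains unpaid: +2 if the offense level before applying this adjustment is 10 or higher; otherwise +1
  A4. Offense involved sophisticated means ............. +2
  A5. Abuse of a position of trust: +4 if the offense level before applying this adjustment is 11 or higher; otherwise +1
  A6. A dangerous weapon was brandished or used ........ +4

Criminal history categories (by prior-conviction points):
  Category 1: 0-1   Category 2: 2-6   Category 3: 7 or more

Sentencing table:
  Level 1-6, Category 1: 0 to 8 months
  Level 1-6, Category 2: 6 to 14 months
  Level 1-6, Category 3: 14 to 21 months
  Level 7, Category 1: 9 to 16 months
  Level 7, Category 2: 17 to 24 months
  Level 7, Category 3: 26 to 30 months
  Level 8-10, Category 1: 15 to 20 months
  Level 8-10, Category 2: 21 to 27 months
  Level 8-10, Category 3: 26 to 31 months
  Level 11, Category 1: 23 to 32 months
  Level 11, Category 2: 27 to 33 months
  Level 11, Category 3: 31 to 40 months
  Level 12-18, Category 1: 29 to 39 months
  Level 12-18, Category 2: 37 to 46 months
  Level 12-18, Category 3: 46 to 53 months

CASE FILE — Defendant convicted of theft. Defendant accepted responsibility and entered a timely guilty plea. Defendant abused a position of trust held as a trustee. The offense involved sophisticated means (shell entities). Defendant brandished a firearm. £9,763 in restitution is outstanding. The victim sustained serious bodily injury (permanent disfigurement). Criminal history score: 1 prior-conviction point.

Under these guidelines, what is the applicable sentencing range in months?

Base offense level for theft: 8.
A1 applies: 8 − 3 = 5.
A2 applies: 5 + 3 = 8.
A3 applies (level before this adjustment is 8 < 10, so +1): 8 + 1 = 9.
A4 applies: 9 + 2 = 11.
A5 applies (level before this adjustment is 11 ≥ 11, so +4): 11 + 4 = 15.
A6 applies: 15 + 4 = 19.
Level 19 exceeds the maximum of 18; capped at 18.
Final offense level: 18.
Criminal history: 1 prior point → Category 1 (0-1).
Level 18 falls in the 12-18 band.
Grid: Level 12-18 × Category 1 = 29-39 months.

29-39 months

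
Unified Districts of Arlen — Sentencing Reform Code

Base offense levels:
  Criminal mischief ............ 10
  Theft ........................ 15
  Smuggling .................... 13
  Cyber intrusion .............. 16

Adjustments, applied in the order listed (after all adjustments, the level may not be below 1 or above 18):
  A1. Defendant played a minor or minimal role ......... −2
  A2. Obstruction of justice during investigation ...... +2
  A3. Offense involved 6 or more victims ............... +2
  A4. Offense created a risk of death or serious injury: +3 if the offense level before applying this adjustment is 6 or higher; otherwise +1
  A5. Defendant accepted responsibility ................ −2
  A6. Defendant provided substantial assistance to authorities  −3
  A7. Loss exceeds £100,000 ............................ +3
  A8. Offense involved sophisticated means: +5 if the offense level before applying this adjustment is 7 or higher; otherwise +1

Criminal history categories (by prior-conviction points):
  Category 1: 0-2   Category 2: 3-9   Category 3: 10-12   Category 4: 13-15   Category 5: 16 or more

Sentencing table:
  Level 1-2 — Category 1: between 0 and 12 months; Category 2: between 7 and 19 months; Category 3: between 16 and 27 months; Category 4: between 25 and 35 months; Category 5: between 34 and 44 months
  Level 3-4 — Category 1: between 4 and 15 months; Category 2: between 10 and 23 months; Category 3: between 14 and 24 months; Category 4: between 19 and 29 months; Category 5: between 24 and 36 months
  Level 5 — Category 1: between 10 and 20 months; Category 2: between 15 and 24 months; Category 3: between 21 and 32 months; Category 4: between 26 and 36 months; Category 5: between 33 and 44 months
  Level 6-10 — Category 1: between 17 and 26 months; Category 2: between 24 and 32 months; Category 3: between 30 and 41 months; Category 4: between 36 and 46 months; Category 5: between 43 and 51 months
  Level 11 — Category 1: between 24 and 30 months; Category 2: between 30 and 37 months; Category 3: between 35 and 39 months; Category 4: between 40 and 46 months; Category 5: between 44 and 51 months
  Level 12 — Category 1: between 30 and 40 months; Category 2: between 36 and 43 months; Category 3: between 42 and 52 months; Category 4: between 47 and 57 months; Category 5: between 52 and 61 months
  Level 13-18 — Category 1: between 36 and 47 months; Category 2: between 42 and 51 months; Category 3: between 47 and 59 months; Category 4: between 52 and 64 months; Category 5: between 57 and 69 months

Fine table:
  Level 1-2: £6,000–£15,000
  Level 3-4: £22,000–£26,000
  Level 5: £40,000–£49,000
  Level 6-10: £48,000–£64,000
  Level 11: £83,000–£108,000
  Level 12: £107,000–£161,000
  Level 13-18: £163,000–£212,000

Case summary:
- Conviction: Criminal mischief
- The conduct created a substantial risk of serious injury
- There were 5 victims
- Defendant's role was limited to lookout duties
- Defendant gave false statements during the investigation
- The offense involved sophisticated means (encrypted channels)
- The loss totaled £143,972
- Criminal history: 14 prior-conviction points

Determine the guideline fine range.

£163,000–£212,000

Base offense level for criminal mischief: 10.
A1 applies: 10 − 2 = 8.
A2 applies: 8 + 2 = 10.
A3 does not apply.
A4 applies (level before this adjustment is 10 ≥ 6, so +3): 10 + 3 = 13.
A6 does not apply.
A7 applies: 13 + 3 = 16.
A8 applies (level before this adjustment is 16 ≥ 7, so +5): 16 + 5 = 21.
Level 21 exceeds the maximum of 18; capped at 18.
Final offense level: 18.
Level 18 falls in the 13-18 band.
Fine table: Level 13-18 → £163,000–£212,000.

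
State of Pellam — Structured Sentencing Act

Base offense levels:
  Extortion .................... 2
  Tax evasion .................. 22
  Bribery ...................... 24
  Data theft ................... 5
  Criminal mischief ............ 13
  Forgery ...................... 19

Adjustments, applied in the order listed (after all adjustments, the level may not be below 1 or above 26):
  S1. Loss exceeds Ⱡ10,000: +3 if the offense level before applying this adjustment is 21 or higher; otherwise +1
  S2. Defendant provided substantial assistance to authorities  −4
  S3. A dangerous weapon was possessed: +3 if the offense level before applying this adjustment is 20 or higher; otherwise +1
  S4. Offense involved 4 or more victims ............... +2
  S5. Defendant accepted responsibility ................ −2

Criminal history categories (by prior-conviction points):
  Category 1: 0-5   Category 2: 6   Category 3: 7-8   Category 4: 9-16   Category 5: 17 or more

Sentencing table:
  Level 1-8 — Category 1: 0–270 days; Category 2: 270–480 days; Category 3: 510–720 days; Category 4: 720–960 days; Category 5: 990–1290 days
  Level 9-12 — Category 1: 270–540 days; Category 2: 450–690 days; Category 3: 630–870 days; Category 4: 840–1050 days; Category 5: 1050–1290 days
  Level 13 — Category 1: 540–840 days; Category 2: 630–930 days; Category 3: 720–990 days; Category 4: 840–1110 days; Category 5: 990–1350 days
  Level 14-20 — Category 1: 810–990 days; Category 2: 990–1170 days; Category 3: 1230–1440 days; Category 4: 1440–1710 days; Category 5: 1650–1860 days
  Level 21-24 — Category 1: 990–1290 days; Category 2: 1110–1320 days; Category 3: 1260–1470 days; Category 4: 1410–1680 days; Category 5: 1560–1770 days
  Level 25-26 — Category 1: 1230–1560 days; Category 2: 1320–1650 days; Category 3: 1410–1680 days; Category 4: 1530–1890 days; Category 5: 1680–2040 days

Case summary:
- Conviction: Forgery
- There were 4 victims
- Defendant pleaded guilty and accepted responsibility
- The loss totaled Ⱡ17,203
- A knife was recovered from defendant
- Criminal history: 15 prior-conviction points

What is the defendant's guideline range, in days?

Base offense level for forgery: 19.
S1 applies (level before this adjustment is 19 < 21, so +1): 19 + 1 = 20.
S3 applies (level before this adjustment is 20 ≥ 20, so +3): 20 + 3 = 23.
S4 applies: 23 + 2 = 25.
S5 applies: 25 − 2 = 23.
Final offense level: 23.
Criminal history: 15 prior points → Category 4 (9-16).
Level 23 falls in the 21-24 band.
Grid: Level 21-24 × Category 4 = 1410-1680 days.

1410-1680 days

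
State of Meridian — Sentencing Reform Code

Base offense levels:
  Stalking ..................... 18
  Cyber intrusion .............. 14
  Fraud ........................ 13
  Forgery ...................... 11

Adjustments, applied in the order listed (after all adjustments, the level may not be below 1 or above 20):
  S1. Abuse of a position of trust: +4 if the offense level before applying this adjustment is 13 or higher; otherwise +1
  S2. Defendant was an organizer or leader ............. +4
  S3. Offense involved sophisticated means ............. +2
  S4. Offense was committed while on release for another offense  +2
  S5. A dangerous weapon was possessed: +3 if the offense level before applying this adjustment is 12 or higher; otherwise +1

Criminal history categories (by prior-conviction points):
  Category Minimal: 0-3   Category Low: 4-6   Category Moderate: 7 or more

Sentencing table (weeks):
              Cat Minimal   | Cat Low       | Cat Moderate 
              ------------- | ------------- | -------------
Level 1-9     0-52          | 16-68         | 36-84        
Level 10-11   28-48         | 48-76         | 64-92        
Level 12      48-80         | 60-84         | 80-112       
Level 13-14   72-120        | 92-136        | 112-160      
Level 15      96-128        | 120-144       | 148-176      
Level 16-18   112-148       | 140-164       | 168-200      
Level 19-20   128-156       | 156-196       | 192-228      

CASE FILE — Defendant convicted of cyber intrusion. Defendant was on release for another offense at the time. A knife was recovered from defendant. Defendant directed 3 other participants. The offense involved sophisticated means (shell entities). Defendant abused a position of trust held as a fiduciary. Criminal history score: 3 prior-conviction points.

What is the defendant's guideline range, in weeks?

Base offense level for cyber intrusion: 14.
S1 applies (level before this adjustment is 14 ≥ 13, so +4): 14 + 4 = 18.
S2 applies: 18 + 4 = 22.
S3 applies: 22 + 2 = 24.
S4 applies: 24 + 2 = 26.
S5 applies (level before this adjustment is 26 ≥ 12, so +3): 26 + 3 = 29.
Level 29 exceeds the maximum of 20; capped at 20.
Final offense level: 20.
Criminal history: 3 prior points → Category Minimal (0-3).
Level 20 falls in the 19-20 band.
Grid: Level 19-20 × Category Minimal = 128-156 weeks.

128-156 weeks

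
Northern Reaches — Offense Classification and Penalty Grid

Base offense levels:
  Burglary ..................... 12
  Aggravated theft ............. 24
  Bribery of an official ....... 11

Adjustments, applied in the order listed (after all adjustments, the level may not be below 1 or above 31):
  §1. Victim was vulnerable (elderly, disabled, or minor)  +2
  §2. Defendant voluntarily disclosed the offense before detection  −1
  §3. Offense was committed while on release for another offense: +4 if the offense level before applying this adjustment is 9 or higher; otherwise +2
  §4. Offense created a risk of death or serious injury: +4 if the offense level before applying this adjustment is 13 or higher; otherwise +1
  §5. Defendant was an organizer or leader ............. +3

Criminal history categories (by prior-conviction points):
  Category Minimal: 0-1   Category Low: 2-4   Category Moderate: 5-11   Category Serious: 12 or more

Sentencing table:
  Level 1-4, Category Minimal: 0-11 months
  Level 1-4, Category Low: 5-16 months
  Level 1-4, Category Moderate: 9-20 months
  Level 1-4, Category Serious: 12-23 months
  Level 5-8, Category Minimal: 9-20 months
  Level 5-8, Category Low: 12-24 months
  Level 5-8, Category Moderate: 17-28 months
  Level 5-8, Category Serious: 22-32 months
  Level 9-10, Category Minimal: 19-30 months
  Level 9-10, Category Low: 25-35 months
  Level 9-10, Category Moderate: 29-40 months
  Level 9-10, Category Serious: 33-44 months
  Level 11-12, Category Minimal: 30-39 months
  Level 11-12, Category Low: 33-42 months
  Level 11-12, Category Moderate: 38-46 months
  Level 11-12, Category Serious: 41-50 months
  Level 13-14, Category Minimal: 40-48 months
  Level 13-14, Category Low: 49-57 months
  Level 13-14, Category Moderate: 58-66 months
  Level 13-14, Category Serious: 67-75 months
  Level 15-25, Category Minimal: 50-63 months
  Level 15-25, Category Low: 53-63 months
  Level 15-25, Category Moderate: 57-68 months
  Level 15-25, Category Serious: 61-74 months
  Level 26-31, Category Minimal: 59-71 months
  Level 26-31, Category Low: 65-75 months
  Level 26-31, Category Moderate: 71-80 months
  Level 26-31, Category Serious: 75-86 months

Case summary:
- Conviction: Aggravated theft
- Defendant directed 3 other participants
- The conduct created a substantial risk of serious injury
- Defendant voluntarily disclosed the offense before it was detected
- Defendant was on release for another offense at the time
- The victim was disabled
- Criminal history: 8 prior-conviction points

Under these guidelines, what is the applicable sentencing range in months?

Base offense level for aggravated theft: 24.
§1 applies: 24 + 2 = 26.
§2 applies: 26 − 1 = 25.
§3 applies (level before this adjustment is 25 ≥ 9, so +4): 25 + 4 = 29.
§4 applies (level before this adjustment is 29 ≥ 13, so +4): 29 + 4 = 33.
§5 applies: 33 + 3 = 36.
Level 36 exceeds the maximum of 31; capped at 31.
Final offense level: 31.
Criminal history: 8 prior points → Category Moderate (5-11).
Level 31 falls in the 26-31 band.
Grid: Level 26-31 × Category Moderate = 71-80 months.

71-80 months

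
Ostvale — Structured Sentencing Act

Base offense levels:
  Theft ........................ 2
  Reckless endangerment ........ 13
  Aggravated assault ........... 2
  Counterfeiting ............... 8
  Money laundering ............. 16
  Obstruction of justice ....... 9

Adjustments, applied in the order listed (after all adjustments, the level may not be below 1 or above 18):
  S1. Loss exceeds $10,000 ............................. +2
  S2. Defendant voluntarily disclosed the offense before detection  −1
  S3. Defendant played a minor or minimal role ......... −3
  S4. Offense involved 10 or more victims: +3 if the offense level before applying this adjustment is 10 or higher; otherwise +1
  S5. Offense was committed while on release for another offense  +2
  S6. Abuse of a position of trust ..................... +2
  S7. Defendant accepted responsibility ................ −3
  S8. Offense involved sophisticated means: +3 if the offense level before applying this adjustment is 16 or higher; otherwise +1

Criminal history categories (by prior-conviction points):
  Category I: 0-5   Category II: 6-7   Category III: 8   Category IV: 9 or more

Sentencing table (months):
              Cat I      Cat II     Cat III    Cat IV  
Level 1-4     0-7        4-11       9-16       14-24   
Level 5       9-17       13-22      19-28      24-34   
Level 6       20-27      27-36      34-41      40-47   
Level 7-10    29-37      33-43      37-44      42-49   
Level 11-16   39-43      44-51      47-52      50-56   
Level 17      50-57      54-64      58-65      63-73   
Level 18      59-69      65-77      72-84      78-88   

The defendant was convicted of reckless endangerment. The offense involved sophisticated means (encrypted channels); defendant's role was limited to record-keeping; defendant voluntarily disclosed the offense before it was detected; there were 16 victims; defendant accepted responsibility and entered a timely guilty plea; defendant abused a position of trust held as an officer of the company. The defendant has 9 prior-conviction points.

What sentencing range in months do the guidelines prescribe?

Base offense level for reckless endangerment: 13.
S1 does not apply.
S2 applies: 13 − 1 = 12.
S3 applies: 12 − 3 = 9.
S4 applies (level before this adjustment is 9 < 10, so +1): 9 + 1 = 10.
S6 applies: 10 + 2 = 12.
S7 applies: 12 − 3 = 9.
S8 applies (level before this adjustment is 9 < 16, so +1): 9 + 1 = 10.
Final offense level: 10.
Criminal history: 9 prior points → Category IV (9+).
Level 10 falls in the 7-10 band.
Grid: Level 7-10 × Category IV = 42-49 months.

42-49 months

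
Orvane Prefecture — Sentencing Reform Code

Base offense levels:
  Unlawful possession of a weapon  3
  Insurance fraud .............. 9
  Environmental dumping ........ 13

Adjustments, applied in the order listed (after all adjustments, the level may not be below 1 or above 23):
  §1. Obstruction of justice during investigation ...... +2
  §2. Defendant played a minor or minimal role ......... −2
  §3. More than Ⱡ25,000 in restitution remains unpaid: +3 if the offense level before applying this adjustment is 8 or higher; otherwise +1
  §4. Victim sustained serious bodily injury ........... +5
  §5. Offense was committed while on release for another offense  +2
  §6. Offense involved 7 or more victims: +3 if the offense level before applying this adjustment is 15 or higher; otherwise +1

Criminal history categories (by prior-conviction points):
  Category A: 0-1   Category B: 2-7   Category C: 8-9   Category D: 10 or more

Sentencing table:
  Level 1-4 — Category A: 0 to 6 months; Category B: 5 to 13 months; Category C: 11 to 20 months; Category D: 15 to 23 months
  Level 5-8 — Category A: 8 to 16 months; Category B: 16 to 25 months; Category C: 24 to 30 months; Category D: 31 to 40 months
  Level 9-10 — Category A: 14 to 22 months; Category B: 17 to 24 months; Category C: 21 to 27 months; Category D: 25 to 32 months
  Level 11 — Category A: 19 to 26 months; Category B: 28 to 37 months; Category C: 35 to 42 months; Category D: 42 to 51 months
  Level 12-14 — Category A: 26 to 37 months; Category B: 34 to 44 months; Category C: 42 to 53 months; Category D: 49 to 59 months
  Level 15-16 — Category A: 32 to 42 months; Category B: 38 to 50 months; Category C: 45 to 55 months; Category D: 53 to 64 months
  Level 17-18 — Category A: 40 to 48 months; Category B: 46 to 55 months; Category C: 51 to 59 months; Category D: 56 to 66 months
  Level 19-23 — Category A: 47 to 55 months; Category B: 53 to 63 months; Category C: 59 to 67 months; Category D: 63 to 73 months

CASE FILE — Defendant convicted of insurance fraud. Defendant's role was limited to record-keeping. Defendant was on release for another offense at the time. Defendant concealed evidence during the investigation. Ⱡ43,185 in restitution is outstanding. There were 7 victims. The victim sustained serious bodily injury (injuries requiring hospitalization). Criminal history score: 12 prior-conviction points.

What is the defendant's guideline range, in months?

63-73 months

Base offense level for insurance fraud: 9.
§1 applies: 9 + 2 = 11.
§2 applies: 11 − 2 = 9.
§3 applies (level before this adjustment is 9 ≥ 8, so +3): 9 + 3 = 12.
§4 applies: 12 + 5 = 17.
§5 applies: 17 + 2 = 19.
§6 applies (level before this adjustment is 19 ≥ 15, so +3): 19 + 3 = 22.
Final offense level: 22.
Criminal history: 12 prior points → Category D (10+).
Level 22 falls in the 19-23 band.
Grid: Level 19-23 × Category D = 63-73 months.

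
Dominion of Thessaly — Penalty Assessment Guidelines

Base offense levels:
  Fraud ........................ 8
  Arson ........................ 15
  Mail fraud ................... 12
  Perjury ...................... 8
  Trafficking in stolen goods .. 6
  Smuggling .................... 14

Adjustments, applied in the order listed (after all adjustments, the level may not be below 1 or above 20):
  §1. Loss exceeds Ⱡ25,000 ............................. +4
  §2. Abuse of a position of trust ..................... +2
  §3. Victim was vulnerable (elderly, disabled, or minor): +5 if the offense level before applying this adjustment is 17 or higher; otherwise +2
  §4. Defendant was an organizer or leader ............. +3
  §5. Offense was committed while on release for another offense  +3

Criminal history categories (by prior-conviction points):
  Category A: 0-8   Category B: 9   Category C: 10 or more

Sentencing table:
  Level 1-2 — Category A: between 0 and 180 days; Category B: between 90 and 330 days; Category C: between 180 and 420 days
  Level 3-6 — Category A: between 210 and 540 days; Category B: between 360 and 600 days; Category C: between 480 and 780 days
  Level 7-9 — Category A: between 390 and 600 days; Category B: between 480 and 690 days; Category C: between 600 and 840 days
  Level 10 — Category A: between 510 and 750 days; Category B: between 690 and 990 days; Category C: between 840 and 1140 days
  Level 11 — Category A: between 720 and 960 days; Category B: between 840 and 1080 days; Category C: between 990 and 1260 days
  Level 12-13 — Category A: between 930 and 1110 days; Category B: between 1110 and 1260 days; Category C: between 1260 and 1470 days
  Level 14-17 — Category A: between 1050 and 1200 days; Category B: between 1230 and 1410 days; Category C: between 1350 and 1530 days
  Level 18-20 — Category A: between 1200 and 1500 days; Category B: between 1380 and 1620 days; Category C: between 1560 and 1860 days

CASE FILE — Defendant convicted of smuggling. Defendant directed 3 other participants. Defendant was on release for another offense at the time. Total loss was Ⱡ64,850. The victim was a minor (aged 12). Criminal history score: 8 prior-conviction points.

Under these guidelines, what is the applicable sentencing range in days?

Base offense level for smuggling: 14.
§1 applies: 14 + 4 = 18.
§2 does not apply.
§3 applies (level before this adjustment is 18 ≥ 17, so +5): 18 + 5 = 23.
§4 applies: 23 + 3 = 26.
§5 applies: 26 + 3 = 29.
Level 29 exceeds the maximum of 20; capped at 20.
Final offense level: 20.
Criminal history: 8 prior points → Category A (0-8).
Level 20 falls in the 18-20 band.
Grid: Level 18-20 × Category A = 1200-1500 days.

1200-1500 days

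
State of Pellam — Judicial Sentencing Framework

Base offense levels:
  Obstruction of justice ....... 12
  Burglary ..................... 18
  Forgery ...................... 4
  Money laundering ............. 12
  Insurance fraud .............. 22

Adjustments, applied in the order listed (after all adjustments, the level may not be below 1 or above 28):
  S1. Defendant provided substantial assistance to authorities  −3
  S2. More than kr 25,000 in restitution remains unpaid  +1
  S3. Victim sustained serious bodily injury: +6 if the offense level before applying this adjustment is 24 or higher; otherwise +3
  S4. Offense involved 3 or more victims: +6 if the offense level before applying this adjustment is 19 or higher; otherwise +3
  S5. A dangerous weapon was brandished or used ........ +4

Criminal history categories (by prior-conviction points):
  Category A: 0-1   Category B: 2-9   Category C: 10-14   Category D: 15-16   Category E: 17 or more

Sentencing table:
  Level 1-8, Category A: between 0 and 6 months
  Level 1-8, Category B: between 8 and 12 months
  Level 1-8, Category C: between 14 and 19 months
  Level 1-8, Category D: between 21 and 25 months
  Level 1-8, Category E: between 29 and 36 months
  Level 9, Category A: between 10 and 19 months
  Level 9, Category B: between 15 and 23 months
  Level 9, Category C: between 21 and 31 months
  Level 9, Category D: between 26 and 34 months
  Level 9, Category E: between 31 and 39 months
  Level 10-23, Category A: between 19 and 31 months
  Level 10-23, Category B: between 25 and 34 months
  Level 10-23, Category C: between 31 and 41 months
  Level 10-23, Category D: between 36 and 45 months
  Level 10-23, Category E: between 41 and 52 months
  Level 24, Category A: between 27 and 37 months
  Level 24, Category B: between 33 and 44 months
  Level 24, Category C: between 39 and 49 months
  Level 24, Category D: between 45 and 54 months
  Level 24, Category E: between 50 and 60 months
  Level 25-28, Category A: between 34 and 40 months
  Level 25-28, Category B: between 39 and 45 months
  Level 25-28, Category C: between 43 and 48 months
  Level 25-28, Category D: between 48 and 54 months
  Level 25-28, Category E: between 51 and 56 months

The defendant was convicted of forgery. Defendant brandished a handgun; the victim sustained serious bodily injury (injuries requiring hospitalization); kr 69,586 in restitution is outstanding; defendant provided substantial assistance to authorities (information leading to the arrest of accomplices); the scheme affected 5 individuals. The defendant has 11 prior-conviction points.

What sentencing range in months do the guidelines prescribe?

31-41 months

Base offense level for forgery: 4.
S1 applies: 4 − 3 = 1.
S2 applies: 1 + 1 = 2.
S3 applies (level before this adjustment is 2 < 24, so +3): 2 + 3 = 5.
S4 applies (level before this adjustment is 5 < 19, so +3): 5 + 3 = 8.
S5 applies: 8 + 4 = 12.
Final offense level: 12.
Criminal history: 11 prior points → Category C (10-14).
Level 12 falls in the 10-23 band.
Grid: Level 10-23 × Category C = 31-41 months.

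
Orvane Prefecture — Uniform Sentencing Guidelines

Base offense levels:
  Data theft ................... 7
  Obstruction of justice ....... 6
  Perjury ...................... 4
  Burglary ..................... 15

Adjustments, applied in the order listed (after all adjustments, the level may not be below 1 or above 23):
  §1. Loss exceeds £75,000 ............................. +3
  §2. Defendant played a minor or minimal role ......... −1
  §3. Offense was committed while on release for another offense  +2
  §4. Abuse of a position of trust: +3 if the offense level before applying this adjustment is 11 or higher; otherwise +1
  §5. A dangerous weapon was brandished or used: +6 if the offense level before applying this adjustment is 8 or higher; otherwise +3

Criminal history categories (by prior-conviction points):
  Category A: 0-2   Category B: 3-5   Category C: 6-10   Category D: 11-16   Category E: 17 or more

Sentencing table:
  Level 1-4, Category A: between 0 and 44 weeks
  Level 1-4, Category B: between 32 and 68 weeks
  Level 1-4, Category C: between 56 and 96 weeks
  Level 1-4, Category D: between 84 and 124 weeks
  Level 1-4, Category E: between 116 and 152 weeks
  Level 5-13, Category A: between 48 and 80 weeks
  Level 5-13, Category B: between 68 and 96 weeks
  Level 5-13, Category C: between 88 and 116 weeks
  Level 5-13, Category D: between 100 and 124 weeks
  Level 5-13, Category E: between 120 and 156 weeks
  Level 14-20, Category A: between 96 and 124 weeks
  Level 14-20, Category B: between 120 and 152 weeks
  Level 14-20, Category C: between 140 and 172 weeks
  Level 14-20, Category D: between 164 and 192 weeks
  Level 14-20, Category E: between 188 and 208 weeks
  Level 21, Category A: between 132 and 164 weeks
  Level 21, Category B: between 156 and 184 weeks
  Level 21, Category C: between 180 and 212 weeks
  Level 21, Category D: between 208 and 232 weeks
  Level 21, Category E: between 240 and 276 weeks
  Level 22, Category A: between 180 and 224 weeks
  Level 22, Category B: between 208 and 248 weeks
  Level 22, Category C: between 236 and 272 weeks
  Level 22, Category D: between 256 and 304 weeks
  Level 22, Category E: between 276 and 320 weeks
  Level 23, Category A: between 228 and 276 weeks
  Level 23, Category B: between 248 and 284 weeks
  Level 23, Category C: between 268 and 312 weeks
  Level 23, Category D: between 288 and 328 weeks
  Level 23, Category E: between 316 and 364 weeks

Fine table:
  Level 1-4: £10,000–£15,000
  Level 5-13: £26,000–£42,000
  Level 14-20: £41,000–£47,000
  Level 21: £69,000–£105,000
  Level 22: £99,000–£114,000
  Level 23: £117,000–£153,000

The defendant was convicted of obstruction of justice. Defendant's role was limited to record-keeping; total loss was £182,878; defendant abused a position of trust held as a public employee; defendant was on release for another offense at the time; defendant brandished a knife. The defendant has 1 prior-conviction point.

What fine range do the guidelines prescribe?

£41,000–£47,000

Base offense level for obstruction of justice: 6.
§1 applies: 6 + 3 = 9.
§2 applies: 9 − 1 = 8.
§3 applies: 8 + 2 = 10.
§4 applies (level before this adjustment is 10 < 11, so +1): 10 + 1 = 11.
§5 applies (level before this adjustment is 11 ≥ 8, so +6): 11 + 6 = 17.
Final offense level: 17.
Level 17 falls in the 14-20 band.
Fine table: Level 14-20 → £41,000–£47,000.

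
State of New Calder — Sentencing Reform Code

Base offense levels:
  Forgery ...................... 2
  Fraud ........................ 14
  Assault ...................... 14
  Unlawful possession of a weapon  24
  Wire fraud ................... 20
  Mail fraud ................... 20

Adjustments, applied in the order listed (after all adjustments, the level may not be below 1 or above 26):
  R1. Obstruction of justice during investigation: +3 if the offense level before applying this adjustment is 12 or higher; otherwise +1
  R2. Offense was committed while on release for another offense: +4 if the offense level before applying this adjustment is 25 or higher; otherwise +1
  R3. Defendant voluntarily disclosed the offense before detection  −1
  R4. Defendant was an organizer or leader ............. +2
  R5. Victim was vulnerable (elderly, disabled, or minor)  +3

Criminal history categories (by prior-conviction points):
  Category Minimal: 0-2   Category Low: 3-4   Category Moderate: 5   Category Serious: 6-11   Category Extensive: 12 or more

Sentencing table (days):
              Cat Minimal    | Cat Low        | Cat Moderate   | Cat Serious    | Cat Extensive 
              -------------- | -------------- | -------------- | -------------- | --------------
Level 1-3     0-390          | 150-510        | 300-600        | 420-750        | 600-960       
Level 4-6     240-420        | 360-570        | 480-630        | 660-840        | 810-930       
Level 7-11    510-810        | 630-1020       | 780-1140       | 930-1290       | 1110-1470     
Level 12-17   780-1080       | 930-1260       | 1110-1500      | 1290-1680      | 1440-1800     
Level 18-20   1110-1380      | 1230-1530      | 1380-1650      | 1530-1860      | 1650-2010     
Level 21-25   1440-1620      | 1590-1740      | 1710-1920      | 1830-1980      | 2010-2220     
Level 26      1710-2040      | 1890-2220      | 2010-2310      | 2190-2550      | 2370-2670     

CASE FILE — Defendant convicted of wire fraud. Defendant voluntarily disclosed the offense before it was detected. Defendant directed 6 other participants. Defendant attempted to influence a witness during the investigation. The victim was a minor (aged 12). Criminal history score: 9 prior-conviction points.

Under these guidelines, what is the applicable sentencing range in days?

2190-2550 days

Base offense level for wire fraud: 20.
R1 applies (level before this adjustment is 20 ≥ 12, so +3): 20 + 3 = 23.
R3 applies: 23 − 1 = 22.
R4 applies: 22 + 2 = 24.
R5 applies: 24 + 3 = 27.
Level 27 exceeds the maximum of 26; capped at 26.
Final offense level: 26.
Criminal history: 9 prior points → Category Serious (6-11).
Level 26 falls in the 26 band.
Grid: Level 26 × Category Serious = 2190-2550 days.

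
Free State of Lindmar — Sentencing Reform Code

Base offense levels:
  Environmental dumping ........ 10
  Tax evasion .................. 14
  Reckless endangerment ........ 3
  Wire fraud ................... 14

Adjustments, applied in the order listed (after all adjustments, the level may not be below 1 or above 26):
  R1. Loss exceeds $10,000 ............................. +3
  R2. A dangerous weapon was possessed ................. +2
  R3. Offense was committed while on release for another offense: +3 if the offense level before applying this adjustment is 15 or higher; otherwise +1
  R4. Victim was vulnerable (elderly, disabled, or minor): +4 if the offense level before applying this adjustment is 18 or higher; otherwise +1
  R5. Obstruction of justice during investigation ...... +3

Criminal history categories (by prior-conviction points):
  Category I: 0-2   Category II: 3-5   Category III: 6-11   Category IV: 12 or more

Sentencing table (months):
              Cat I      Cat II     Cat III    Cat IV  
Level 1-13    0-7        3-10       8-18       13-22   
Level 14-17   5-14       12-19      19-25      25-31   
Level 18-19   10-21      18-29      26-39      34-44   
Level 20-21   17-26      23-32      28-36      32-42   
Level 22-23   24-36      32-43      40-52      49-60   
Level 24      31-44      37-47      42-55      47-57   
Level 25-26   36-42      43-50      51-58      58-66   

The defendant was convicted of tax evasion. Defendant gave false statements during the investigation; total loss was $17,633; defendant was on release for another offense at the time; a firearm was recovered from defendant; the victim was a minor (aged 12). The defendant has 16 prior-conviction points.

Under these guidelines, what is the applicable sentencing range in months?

58-66 months

Base offense level for tax evasion: 14.
R1 applies: 14 + 3 = 17.
R2 applies: 17 + 2 = 19.
R3 applies (level before this adjustment is 19 ≥ 15, so +3): 19 + 3 = 22.
R4 applies (level before this adjustment is 22 ≥ 18, so +4): 22 + 4 = 26.
R5 applies: 26 + 3 = 29.
Level 29 exceeds the maximum of 26; capped at 26.
Final offense level: 26.
Criminal history: 16 prior points → Category IV (12+).
Level 26 falls in the 25-26 band.
Grid: Level 25-26 × Category IV = 58-66 months.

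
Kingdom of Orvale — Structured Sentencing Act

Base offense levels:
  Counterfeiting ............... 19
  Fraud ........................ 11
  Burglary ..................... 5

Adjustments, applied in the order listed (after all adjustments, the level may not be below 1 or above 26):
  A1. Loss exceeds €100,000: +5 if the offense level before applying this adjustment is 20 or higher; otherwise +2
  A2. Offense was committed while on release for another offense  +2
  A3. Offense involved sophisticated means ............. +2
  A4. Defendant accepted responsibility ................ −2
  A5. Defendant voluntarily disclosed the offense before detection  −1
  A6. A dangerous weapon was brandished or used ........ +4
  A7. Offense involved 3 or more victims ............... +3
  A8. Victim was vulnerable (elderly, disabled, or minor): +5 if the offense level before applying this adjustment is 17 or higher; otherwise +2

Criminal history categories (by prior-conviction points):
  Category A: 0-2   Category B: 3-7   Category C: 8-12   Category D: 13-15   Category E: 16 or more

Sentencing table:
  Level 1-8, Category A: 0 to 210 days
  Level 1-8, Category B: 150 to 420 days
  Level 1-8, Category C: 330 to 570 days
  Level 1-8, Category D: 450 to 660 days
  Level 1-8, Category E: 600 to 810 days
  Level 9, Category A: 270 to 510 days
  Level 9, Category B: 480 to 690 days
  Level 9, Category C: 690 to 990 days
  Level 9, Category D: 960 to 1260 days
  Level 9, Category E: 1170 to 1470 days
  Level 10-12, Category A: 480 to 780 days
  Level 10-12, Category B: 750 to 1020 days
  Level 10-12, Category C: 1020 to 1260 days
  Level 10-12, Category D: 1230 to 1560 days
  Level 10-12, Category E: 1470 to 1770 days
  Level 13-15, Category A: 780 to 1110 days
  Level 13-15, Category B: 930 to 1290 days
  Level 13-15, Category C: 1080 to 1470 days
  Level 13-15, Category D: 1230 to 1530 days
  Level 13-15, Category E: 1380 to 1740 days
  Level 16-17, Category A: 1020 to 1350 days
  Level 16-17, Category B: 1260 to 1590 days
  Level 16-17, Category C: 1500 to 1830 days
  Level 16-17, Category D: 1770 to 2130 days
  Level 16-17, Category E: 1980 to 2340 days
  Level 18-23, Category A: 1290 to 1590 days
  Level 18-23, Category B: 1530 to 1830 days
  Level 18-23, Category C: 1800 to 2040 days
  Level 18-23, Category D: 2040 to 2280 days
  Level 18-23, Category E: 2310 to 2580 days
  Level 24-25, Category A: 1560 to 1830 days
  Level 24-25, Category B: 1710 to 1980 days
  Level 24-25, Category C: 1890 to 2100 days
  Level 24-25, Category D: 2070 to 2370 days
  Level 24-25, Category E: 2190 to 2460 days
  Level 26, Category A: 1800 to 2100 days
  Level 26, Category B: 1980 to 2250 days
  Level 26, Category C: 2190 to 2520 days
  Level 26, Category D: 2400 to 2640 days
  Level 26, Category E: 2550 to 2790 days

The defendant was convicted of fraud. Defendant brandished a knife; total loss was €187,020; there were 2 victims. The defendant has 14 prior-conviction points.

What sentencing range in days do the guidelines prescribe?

Base offense level for fraud: 11.
A1 applies (level before this adjustment is 11 < 20, so +2): 11 + 2 = 13.
A2 does not apply.
A4 does not apply.
A5 does not apply.
A6 applies: 13 + 4 = 17.
A7 does not apply.
Final offense level: 17.
Criminal history: 14 prior points → Category D (13-15).
Level 17 falls in the 16-17 band.
Grid: Level 16-17 × Category D = 1770-2130 days.

1770-2130 days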